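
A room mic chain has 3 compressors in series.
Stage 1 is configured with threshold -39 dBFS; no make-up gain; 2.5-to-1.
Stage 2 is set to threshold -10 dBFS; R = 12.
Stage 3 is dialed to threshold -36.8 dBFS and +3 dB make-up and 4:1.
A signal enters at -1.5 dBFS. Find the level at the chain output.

-30.6 dBFS

Stage 1: 37.5 dB above -39 dBFS, reduced 2.5:1 to 15 dB above → -24 dBFS.
Stage 2: -24 dBFS is at or below the -10 dBFS threshold — no compression; output -24 dBFS.
Stage 3: -24 dBFS is 12.8 dB over -36.8 dBFS; at 4:1 that becomes 3.2 dB over, giving -33.6 dBFS; +3 dB make-up → -30.6 dBFS.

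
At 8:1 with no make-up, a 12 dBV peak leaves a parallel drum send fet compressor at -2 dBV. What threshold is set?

Gain reduction = 12 − (-2) = 14 dB; output overshoot = GR / (R − 1) = 14 / 7 = 2 dB.
Threshold = output − output overshoot = -2 − 2 = -4 dBV.

-4 dBV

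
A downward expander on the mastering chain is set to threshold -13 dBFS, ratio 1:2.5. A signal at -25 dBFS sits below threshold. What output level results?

-43 dBFS

Undershoot = (-13) − (-25) = 12 dB.
At 1:2.5, that expands to 30 dB under threshold.
Output = -13 − 30 = -43 dBFS.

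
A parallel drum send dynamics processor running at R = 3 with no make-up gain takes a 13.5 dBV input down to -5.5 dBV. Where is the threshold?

-15 dBV

Input is 28.5 dB above T (since output overshoot × R = input overshoot: (-5.5 − T)·3 = 13.5 − T gives T = -15 dBV).
Check: -15 + (13.5 − (-15))/3 = -15 + 9.5 = -5.5 dBV. ✓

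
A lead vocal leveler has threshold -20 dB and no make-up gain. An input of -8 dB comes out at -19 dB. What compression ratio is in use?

Input overshoot = -8 − (-20) = 12 dB; output overshoot = -19 − (-20) = 1 dB.
Ratio = 12 / 1 = 12.

12:1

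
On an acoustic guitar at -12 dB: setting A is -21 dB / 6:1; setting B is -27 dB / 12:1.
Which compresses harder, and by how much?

B, by 6.25 dB

A: overshoot 9 dB → output overshoot 1.5 dB → GR 7.5 dB.
B: overshoot 15 dB → output overshoot 1.25 dB → GR 13.75 dB.
Difference: 6.25 dB in favour of B.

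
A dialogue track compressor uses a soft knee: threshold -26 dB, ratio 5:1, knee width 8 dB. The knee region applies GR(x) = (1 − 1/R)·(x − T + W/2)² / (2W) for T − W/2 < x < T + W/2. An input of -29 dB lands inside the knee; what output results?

-29.05 dB

x − T + W/2 = -29 − (-26) + 4 = 1.
GR = (1 − 1/5) × 1² / 16 = 0.8 × 1 / 16 = 0.05 dB.
Output = -29 − 0.05 = -29.05 dB.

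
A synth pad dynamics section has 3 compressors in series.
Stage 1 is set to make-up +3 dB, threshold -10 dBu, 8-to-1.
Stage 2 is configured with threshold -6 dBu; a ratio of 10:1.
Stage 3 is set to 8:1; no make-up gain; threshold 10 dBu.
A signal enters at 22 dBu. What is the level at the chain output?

-5.7 dBu

Stage 1: overshoot 32 dB → 32/8 = 4 dB → -6 dBu; +3 dB make-up → -3 dBu.
Stage 2: 3 dB above -6 dBu, reduced 10:1 to 0.3 dB above → -5.7 dBu.
Stage 3: -5.7 dBu is at or below the 10 dBu threshold — no compression; output -5.7 dBu.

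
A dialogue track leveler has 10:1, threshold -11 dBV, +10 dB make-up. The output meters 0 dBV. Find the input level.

Stripping the +10 dB make-up gives -10 dBV at the gain stage.
The compressed level sits -10 − (-11) = 1 dB over threshold.
Before 10:1 compression the overshoot was 1 × 10 = 10 dB, so input = -11 + 10 = -1 dBV.

-1 dBV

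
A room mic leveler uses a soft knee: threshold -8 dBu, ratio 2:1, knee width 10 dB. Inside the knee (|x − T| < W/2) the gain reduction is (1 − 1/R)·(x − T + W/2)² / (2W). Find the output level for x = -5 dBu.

x − T + W/2 = -5 − (-8) + 5 = 8.
GR = (1 − 1/2) × 8² / 20 = 0.5 × 64 / 20 = 1.6 dB.
Output = -5 − 1.6 = -6.6 dBu.

-6.6 dBu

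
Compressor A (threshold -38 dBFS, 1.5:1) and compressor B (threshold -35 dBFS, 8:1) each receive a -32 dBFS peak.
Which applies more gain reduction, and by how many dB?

A: 6 dB over, compressed to 4 dB over, so 2 dB of GR.
B: 3 dB over, compressed to 0.375 dB over, so 2.625 dB of GR.
Difference: 0.625 dB in favour of B.

B, by 0.625 dB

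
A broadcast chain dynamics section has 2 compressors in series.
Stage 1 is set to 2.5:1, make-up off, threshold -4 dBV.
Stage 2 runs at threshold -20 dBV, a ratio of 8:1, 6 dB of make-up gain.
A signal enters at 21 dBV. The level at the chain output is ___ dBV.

-10.75 dBV

Stage 1: 21 dBV is 25 dB over -4 dBV; at 2.5:1 that becomes 10 dB over, giving 6 dBV.
Stage 2: overshoot 26 dB → 26/8 = 3.25 dB → -16.75 dBV; +6 dB make-up → -10.75 dBV.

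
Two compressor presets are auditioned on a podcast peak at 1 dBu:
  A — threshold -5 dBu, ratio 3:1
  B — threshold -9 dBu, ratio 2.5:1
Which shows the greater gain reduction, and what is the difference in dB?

B, by 2 dB

A: 6 dB over, compressed to 2 dB over, so 4 dB of GR.
B: 10 dB over, compressed to 4 dB over, so 6 dB of GR.
Difference: 2 dB in favour of B.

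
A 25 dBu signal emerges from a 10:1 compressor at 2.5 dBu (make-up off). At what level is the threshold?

0 dBu

Input is 25 dB above T (since output overshoot × R = input overshoot: (2.5 − T)·10 = 25 − T gives T = 0 dBu).
Check: 0 + (25 − 0)/10 = 0 + 2.5 = 2.5 dBu. ✓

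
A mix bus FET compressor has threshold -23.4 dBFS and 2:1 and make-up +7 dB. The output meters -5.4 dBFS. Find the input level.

Stripping the +7 dB make-up gives -12.4 dBFS at the gain stage.
That's 11 dB above the -23.4 dBFS threshold.
Undo the ratio: input overshoot = 11 × 2 = 22 dB, giving input = -1.4 dBFS.

-1.4 dBFS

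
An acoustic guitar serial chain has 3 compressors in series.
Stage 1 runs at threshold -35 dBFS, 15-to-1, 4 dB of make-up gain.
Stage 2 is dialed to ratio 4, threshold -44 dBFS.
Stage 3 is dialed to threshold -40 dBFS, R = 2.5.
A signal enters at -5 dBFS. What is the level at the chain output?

-40.25 dBFS

Stage 1: -5 dBFS is 30 dB over -35 dBFS; at 15:1 that becomes 2 dB over, giving -33 dBFS; +4 dB make-up → -29 dBFS.
Stage 2: -29 dBFS is 15 dB over -44 dBFS; at 4:1 that becomes 3.75 dB over, giving -40.25 dBFS.
Stage 3: below threshold (-40.25 ≤ -40); passes unchanged; output -40.25 dBFS.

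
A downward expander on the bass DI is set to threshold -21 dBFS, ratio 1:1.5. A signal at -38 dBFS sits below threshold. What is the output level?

-46.5 dBFS

The input is 17 dB below the -21 dBFS threshold.
A 1:1.5 expander multiplies undershoot by 1.5: 17 × 1.5 = 25.5 dB below threshold.
Output = -21 − 25.5 = -46.5 dBFS.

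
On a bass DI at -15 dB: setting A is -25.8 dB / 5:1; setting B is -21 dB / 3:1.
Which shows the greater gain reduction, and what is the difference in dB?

A, by 4.64 dB

A: overshoot 10.8 dB → output overshoot 2.16 dB → GR 8.64 dB.
B: overshoot 6 dB → output overshoot 2 dB → GR 4 dB.
A applies 4.64 dB more gain reduction.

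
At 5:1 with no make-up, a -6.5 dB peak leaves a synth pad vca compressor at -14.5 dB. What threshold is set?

Input is 10 dB above T (since output overshoot × R = input overshoot: (-14.5 − T)·5 = -6.5 − T gives T = -16.5 dB).
Check: -16.5 + (-6.5 − (-16.5))/5 = -16.5 + 2 = -14.5 dB. ✓

-16.5 dB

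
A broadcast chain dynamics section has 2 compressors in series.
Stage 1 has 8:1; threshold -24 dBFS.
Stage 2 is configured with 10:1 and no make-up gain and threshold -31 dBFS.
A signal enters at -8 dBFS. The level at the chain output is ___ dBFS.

-30.1 dBFS

Stage 1: overshoot 16 dB → 16/8 = 2 dB → -22 dBFS.
Stage 2: -22 dBFS is 9 dB over -31 dBFS; at 10:1 that becomes 0.9 dB over, giving -30.1 dBFS.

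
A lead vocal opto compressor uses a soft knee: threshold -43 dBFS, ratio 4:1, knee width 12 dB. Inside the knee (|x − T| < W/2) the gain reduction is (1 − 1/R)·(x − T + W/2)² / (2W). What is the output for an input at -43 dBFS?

-44.125 dBFS

x − T + W/2 = -43 − (-43) + 6 = 6.
GR = (1 − 1/4) × 6² / 24 = 0.75 × 36 / 24 = 1.125 dB.
Output = -43 − 1.125 = -44.125 dBFS.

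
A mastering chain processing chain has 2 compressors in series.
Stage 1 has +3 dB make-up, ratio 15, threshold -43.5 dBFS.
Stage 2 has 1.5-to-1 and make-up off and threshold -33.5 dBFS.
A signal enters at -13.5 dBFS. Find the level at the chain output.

Stage 1: -13.5 dBFS is 30 dB over -43.5 dBFS; at 15:1 that becomes 2 dB over, giving -41.5 dBFS; +3 dB make-up → -38.5 dBFS.
Stage 2: -38.5 dBFS is at or below the -33.5 dBFS threshold — no compression; output -38.5 dBFS.

-38.5 dBFS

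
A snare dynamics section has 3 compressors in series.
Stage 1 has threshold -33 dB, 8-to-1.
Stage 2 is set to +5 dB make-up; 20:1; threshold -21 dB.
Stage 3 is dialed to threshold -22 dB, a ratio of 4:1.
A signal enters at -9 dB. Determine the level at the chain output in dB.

-25 dB

Stage 1: -9 dB is 24 dB over -33 dB; at 8:1 that becomes 3 dB over, giving -30 dB.
Stage 2: -30 dB ≤ -21 dB, so stage 2 doesn't engage; make-up brings it to -25 dB.
Stage 3: below threshold (-25 ≤ -22); passes unchanged; output -25 dB.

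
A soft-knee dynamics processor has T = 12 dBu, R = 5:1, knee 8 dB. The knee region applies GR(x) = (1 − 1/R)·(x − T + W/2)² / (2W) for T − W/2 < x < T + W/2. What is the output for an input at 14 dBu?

x − T + W/2 = 14 − 12 + 4 = 6.
GR = (1 − 1/5) × 6² / 16 = 0.8 × 36 / 16 = 1.8 dB.
Output = 14 − 1.8 = 12.2 dBu.

12.2 dBu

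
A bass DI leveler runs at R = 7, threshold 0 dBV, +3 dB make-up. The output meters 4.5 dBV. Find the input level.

Stripping the +3 dB make-up gives 1.5 dBV at the gain stage.
Post-compression overshoot = 1.5 − 0 = 1.5 dB.
Before 7:1 compression the overshoot was 1.5 × 7 = 10.5 dB, so input = 0 + 10.5 = 10.5 dBV.

10.5 dBV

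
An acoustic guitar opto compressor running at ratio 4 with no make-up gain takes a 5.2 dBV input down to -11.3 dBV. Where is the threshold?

Let T be the threshold. Output overshoot = (input overshoot)/R, so -11.3 − T = (5.2 − T)/4.
4·(-11.3 − T) = 5.2 − T → 3·T = -45.2 − 5.2 = -50.4.
T = -50.4/3 = -16.8 dBV.

-16.8 dBV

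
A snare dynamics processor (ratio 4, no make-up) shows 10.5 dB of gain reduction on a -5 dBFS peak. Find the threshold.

Input is 14 dB above T (since output overshoot × R = input overshoot: (-15.5 − T)·4 = -5 − T gives T = -19 dBFS).
Check: -19 + (-5 − (-19))/4 = -19 + 3.5 = -15.5 dBFS. ✓

-19 dBFS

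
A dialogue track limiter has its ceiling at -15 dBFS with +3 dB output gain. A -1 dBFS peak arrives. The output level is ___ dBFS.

At ∞:1, everything above -15 dBFS is held at the ceiling.
Output gain then adds 3 dB: -15 + 3 = -12 dBFS.

-12 dBFS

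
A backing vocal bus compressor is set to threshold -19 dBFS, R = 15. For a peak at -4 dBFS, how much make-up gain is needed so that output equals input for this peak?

14 dB

Without make-up, output = threshold + overshoot/15 = -19 + 1 = -18 dBFS.
Gap to target: 14 dB.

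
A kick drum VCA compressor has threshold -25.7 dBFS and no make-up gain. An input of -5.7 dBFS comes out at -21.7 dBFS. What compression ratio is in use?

Input overshoot = -5.7 − (-25.7) = 20 dB; output overshoot = -21.7 − (-25.7) = 4 dB.
Ratio = 20 / 4 = 5.

5:1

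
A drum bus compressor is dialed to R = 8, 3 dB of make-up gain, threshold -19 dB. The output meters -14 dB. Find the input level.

Remove make-up: -14 − 3 = -17 dB.
The compressed level sits -17 − (-19) = 2 dB over threshold.
Input overshoot = R × output overshoot = 16 dB → input = -19 + 16 = -3 dB.

-3 dB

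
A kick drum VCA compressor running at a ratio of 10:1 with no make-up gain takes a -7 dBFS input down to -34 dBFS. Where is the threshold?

-37 dBFS

Let T be the threshold. Output overshoot = (input overshoot)/R, so -34 − T = (-7 − T)/10.
10·(-34 − T) = -7 − T → 9·T = -340 − (-7) = -333.
T = -333/9 = -37 dBFS.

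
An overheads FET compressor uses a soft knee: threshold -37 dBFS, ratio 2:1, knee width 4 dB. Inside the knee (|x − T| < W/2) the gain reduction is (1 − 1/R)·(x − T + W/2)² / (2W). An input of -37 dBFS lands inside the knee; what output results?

x − T + W/2 = -37 − (-37) + 2 = 2.
GR = (1 − 1/2) × 2² / 8 = 0.5 × 4 / 8 = 0.25 dB.
Output = -37 − 0.25 = -37.25 dBFS.

-37.25 dBFS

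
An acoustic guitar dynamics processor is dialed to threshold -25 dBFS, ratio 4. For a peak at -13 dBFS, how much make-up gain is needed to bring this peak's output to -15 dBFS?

The peak compresses to -25 + 12/4 = -22 dBFS.
To reach -15 dBFS requires -15 − (-22) = 7 dB of make-up.

7 dB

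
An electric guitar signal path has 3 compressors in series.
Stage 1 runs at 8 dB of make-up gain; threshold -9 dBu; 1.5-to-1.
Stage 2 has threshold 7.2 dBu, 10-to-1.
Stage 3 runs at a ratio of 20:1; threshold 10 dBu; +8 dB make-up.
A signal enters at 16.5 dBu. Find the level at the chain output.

16.08 dBu

Stage 1: 25.5 dB above -9 dBu, reduced 1.5:1 to 17 dB above → 8 dBu; +8 dB make-up → 16 dBu.
Stage 2: 8.8 dB above 7.2 dBu, reduced 10:1 to 0.88 dB above → 8.08 dBu.
Stage 3: 8.08 dBu ≤ 10 dBu, so stage 3 doesn't engage; make-up brings it to 16.08 dBu.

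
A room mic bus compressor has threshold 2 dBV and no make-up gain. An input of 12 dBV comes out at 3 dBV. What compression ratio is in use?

10:1

Input overshoot = 12 − 2 = 10 dB; output overshoot = 3 − 2 = 1 dB.
Ratio = 10 / 1 = 10.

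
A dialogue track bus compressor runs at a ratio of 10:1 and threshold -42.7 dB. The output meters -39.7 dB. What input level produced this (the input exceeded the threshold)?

-12.7 dB

That's 3 dB above the -42.7 dB threshold.
Undo the ratio: input overshoot = 3 × 10 = 30 dB, giving input = -12.7 dB.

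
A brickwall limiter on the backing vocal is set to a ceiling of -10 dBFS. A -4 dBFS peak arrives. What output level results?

At ∞:1, everything above -10 dBFS is held at the ceiling.

-10 dBFS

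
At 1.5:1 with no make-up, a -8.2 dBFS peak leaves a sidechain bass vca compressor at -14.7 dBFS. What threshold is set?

-27.7 dBFS

Gain reduction = -8.2 − (-14.7) = 6.5 dB; output overshoot = GR / (R − 1) = 6.5 / 0.5 = 13 dB.
Threshold = output − output overshoot = -14.7 − 13 = -27.7 dBFS.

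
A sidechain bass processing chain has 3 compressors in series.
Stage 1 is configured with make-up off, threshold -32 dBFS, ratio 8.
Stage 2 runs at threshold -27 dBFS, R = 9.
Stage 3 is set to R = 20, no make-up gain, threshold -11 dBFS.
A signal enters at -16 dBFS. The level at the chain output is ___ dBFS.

Stage 1: -16 dBFS is 16 dB over -32 dBFS; at 8:1 that becomes 2 dB over, giving -30 dBFS.
Stage 2: -30 dBFS ≤ -27 dBFS, so stage 2 doesn't engage; output -30 dBFS.
Stage 3: below threshold (-30 ≤ -11); passes unchanged; output -30 dBFS.

-30 dBFS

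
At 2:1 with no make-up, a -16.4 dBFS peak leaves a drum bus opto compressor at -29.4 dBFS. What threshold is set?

Input is 26 dB above T (since output overshoot × R = input overshoot: (-29.4 − T)·2 = -16.4 − T gives T = -42.4 dBFS).
Check: -42.4 + (-16.4 − (-42.4))/2 = -42.4 + 13 = -29.4 dBFS. ✓

-42.4 dBFS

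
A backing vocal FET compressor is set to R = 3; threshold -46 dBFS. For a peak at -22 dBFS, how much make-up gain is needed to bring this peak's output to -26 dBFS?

The peak compresses to -46 + 24/3 = -38 dBFS.
To reach -26 dBFS requires -26 − (-38) = 12 dB of make-up.

12 dB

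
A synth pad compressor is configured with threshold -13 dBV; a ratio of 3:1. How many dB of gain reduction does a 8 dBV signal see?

Overshoot = 8 − (-13) = 21 dB.
At 3:1, output sits 21/3 = 7 dB above threshold.
GR = overshoot in − overshoot out = 21 − 7 = 14 dB.

14 dB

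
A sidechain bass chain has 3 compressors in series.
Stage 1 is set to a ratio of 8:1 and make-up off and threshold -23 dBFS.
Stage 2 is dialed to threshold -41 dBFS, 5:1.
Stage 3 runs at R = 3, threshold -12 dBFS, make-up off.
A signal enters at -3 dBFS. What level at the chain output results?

-36.9 dBFS

Stage 1: overshoot 20 dB → 20/8 = 2.5 dB → -20.5 dBFS.
Stage 2: 20.5 dB above -41 dBFS, reduced 5:1 to 4.1 dB above → -36.9 dBFS.
Stage 3: -36.9 dBFS is at or below the -12 dBFS threshold — no compression; output -36.9 dBFS.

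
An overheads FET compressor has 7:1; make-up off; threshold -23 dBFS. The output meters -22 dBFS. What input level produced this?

-16 dBFS

The compressed level sits -22 − (-23) = 1 dB over threshold.
Before 7:1 compression the overshoot was 1 × 7 = 7 dB, so input = -23 + 7 = -16 dBFS.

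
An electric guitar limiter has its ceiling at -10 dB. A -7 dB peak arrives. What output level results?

A brickwall limiter is an ∞:1 compressor: any input above the ceiling is clamped to -10 dB.

-10 dB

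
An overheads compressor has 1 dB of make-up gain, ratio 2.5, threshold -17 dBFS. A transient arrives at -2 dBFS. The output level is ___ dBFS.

-10 dBFS

-2 dBFS sits 15 dB over threshold.
At 2.5:1 the overshoot is divided by 2.5, leaving 6 dB above threshold.
That puts the output at -11 dBFS; make-up adds 1 dB, giving -10 dBFS.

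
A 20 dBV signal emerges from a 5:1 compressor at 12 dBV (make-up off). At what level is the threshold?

10 dBV

Let T be the threshold. Output overshoot = (input overshoot)/R, so 12 − T = (20 − T)/5.
5·(12 − T) = 20 − T → 4·T = 60 − 20 = 40.
T = 40/4 = 10 dBV.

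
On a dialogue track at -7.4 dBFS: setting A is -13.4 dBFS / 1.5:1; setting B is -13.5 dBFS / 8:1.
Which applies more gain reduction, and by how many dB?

B, by 3.3375 dB

A: 6 dB over, compressed to 4 dB over, so 2 dB of GR.
B: 6.1 dB over, compressed to 0.7625 dB over, so 5.3375 dB of GR.
Difference: 3.3375 dB in favour of B.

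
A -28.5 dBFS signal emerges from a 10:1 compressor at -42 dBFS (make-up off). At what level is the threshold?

-43.5 dBFS

Input is 15 dB above T (since output overshoot × R = input overshoot: (-42 − T)·10 = -28.5 − T gives T = -43.5 dBFS).
Check: -43.5 + (-28.5 − (-43.5))/10 = -43.5 + 1.5 = -42 dBFS. ✓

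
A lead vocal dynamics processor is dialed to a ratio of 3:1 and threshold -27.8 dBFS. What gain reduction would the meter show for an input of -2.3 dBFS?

17 dB

-2.3 dBFS exceeds the threshold by 25.5 dB.
At 3:1, output sits 25.5/3 = 8.5 dB above threshold.
GR = overshoot in − overshoot out = 25.5 − 8.5 = 17 dB.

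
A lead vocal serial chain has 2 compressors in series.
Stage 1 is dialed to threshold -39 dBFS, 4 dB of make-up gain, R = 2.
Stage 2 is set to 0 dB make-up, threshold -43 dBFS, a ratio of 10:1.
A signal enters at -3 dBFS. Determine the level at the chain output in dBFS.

Stage 1: -3 dBFS is 36 dB over -39 dBFS; at 2:1 that becomes 18 dB over, giving -21 dBFS; +4 dB make-up → -17 dBFS.
Stage 2: 26 dB above -43 dBFS, reduced 10:1 to 2.6 dB above → -40.4 dBFS.

-40.4 dBFS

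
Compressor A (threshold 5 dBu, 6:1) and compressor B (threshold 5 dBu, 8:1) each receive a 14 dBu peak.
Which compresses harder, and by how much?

B, by 0.375 dB

A: GR = 9 − 9/6 = 7.5 dB.
B: GR = 9 − 9/8 = 7.875 dB.
B applies 0.375 dB more gain reduction.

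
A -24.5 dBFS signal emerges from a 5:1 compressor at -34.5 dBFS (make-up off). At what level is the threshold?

Input is 12.5 dB above T (since output overshoot × R = input overshoot: (-34.5 − T)·5 = -24.5 − T gives T = -37 dBFS).
Check: -37 + (-24.5 − (-37))/5 = -37 + 2.5 = -34.5 dBFS. ✓

-37 dBFS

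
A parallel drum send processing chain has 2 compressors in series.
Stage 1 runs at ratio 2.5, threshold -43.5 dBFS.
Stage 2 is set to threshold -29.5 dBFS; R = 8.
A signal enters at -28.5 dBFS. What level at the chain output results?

Stage 1: 15 dB above -43.5 dBFS, reduced 2.5:1 to 6 dB above → -37.5 dBFS.
Stage 2: -37.5 dBFS ≤ -29.5 dBFS, so stage 2 doesn't engage; output -37.5 dBFS.

-37.5 dBFS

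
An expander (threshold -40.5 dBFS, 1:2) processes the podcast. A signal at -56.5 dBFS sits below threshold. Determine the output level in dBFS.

-72.5 dBFS

The input is 16 dB below the -40.5 dBFS threshold.
A 1:2 expander multiplies undershoot by 2: 16 × 2 = 32 dB below threshold.
Output = -40.5 − 32 = -72.5 dBFS.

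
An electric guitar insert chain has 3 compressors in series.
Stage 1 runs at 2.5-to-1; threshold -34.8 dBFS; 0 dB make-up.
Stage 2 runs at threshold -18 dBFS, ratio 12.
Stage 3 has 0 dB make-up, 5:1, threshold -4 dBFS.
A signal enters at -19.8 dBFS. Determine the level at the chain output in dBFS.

Stage 1: -19.8 dBFS is 15 dB over -34.8 dBFS; at 2.5:1 that becomes 6 dB over, giving -28.8 dBFS.
Stage 2: -28.8 dBFS is at or below the -18 dBFS threshold — no compression; output -28.8 dBFS.
Stage 3: -28.8 dBFS is at or below the -4 dBFS threshold — no compression; output -28.8 dBFS.

-28.8 dBFS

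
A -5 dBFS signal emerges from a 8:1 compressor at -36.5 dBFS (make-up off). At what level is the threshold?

-41 dBFS

Let T be the threshold. Output overshoot = (input overshoot)/R, so -36.5 − T = (-5 − T)/8.
8·(-36.5 − T) = -5 − T → 7·T = -292 − (-5) = -287.
T = -287/7 = -41 dBFS.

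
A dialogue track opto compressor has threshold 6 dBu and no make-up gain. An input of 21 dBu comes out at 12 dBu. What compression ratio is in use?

2.5:1

Input overshoot = 21 − 6 = 15 dB; output overshoot = 12 − 6 = 6 dB.
Ratio = 15 / 6 = 2.5.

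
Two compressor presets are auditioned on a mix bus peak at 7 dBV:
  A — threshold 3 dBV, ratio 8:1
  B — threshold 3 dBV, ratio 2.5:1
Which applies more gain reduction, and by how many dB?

A, by 1.1 dB

A: 4 dB over, compressed to 0.5 dB over, so 3.5 dB of GR.
B: 4 dB over, compressed to 1.6 dB over, so 2.4 dB of GR.
A applies 1.1 dB more gain reduction.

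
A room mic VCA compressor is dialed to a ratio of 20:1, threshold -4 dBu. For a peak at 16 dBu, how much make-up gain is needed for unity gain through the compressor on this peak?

19 dB

The peak compresses to -4 + 20/20 = -3 dBu.
To reach 16 dBu requires 16 − (-3) = 19 dB of make-up.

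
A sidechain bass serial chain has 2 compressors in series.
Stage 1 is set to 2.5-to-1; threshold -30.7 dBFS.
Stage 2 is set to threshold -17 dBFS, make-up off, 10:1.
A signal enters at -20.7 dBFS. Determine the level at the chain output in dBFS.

-26.7 dBFS

Stage 1: 10 dB above -30.7 dBFS, reduced 2.5:1 to 4 dB above → -26.7 dBFS.
Stage 2: -26.7 dBFS ≤ -17 dBFS, so stage 2 doesn't engage; output -26.7 dBFS.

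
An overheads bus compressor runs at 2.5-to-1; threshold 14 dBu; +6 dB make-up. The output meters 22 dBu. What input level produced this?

Stripping the +6 dB make-up gives 16 dBu at the gain stage.
Post-compression overshoot = 16 − 14 = 2 dB.
Undo the ratio: input overshoot = 2 × 2.5 = 5 dB, giving input = 19 dBu.

19 dBu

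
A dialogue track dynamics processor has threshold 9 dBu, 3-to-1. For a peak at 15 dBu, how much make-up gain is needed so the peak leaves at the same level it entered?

4 dB

The peak compresses to 9 + 6/3 = 11 dBu.
To reach 15 dBu requires 15 − 11 = 4 dB of make-up.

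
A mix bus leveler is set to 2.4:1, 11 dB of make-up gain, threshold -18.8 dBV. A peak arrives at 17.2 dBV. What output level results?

7.2 dBV

Overshoot: 17.2 − (-18.8) = 36 dB.
The 36 dB excess becomes 15 dB after 2.4:1 reduction.
So the level is -18.8 + 15 = -3.8 dBV; make-up adds 11 dB, giving 7.2 dBV.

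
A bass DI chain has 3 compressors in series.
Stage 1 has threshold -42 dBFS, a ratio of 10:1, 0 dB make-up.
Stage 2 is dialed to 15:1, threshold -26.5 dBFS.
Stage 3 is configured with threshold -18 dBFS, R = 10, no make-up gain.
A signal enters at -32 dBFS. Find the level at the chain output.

Stage 1: overshoot 10 dB → 10/10 = 1 dB → -41 dBFS.
Stage 2: below threshold (-41 ≤ -26.5); passes unchanged; output -41 dBFS.
Stage 3: below threshold (-41 ≤ -18); passes unchanged; output -41 dBFS.

-41 dBFS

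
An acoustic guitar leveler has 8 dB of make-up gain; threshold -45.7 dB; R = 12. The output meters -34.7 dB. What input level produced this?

-9.7 dB

Before make-up, the level was -34.7 − 8 = -42.7 dB.
Post-compression overshoot = -42.7 − (-45.7) = 3 dB.
Undo the ratio: input overshoot = 3 × 12 = 36 dB, giving input = -9.7 dB.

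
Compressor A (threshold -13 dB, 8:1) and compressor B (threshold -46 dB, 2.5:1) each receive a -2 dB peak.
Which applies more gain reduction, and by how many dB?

A: 11 dB over, compressed to 1.375 dB over, so 9.625 dB of GR.
B: 44 dB over, compressed to 17.6 dB over, so 26.4 dB of GR.
B reduces 16.775 dB more.

B, by 16.775 dB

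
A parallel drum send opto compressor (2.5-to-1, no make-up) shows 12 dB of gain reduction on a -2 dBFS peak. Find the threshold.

Input is 20 dB above T (since output overshoot × R = input overshoot: (-14 − T)·2.5 = -2 − T gives T = -22 dBFS).
Check: -22 + (-2 − (-22))/2.5 = -22 + 8 = -14 dBFS. ✓

-22 dBFS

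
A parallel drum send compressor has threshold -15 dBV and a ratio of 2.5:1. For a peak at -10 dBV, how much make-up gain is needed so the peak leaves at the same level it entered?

Without make-up, output = threshold + overshoot/2.5 = -15 + 2 = -13 dBV.
Gap to target: 3 dB.

3 dB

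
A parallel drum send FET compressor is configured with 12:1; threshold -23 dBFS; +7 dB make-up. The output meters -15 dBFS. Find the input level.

-11 dBFS

Before make-up, the level was -15 − 7 = -22 dBFS.
That's 1 dB above the -23 dBFS threshold.
Undo the ratio: input overshoot = 1 × 12 = 12 dB, giving input = -11 dBFS.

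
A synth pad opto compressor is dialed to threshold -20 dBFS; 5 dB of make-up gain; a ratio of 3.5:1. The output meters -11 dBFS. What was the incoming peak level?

-6 dBFS

Remove make-up: -11 − 5 = -16 dBFS.
Post-compression overshoot = -16 − (-20) = 4 dB.
Undo the ratio: input overshoot = 4 × 3.5 = 14 dB, giving input = -6 dBFS.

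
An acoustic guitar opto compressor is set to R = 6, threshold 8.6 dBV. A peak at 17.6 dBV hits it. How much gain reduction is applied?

Overshoot = 17.6 − 8.6 = 9 dB.
After 6:1 compression the overshoot becomes 9/6 = 1.5 dB.
So the signal is attenuated by 9 − 1.5 = 7.5 dB.

7.5 dB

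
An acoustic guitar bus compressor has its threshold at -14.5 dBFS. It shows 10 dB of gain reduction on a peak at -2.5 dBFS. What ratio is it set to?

Input overshoot = -2.5 − (-14.5) = 12 dB.
Output overshoot = 12 − 10 = 2 dB.
Ratio = input overshoot / output overshoot = 12 / 2 = 6.

6:1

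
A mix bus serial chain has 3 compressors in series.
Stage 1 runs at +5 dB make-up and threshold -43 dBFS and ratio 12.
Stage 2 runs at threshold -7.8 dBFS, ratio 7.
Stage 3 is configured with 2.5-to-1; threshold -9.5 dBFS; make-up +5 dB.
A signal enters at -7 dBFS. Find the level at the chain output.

-30 dBFS

Stage 1: overshoot 36 dB → 36/12 = 3 dB → -40 dBFS; +5 dB make-up → -35 dBFS.
Stage 2: -35 dBFS is at or below the -7.8 dBFS threshold — no compression; output -35 dBFS.
Stage 3: -35 dBFS is at or below the -9.5 dBFS threshold — no compression; make-up brings it to -30 dBFS.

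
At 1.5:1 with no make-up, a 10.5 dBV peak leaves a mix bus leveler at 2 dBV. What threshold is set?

Input is 25.5 dB above T (since output overshoot × R = input overshoot: (2 − T)·1.5 = 10.5 − T gives T = -15 dBV).
Check: -15 + (10.5 − (-15))/1.5 = -15 + 17 = 2 dBV. ✓

-15 dBV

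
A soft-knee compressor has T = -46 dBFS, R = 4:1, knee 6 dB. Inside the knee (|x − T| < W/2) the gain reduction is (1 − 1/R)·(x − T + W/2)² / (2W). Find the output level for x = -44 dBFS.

-45.5625 dBFS

x − T + W/2 = -44 − (-46) + 3 = 5.
GR = (1 − 1/4) × 5² / 12 = 0.75 × 25 / 12 = 1.5625 dB.
Output = -44 − 1.5625 = -45.5625 dBFS.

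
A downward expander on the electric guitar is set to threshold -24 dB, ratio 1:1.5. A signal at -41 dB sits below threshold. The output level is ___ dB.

-49.5 dB

Below threshold, a 1:1.5 expander applies gain = (1.5−1)×(T − x) of attenuation.
(1.5−1) × 17 = 8.5 dB, so output = -41 − 8.5 = -49.5 dB.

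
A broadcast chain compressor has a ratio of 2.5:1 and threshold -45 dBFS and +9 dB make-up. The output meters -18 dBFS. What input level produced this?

0 dBFS

Stripping the +9 dB make-up gives -27 dBFS at the gain stage.
The compressed level sits -27 − (-45) = 18 dB over threshold.
Input overshoot = R × output overshoot = 45 dB → input = -45 + 45 = 0 dBFS.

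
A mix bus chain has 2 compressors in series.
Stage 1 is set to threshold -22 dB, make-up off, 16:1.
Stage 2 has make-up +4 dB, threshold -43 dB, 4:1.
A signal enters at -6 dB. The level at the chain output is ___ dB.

Stage 1: 16 dB above -22 dB, reduced 16:1 to 1 dB above → -21 dB.
Stage 2: overshoot 22 dB → 22/4 = 5.5 dB → -37.5 dB; +4 dB make-up → -33.5 dB.

-33.5 dB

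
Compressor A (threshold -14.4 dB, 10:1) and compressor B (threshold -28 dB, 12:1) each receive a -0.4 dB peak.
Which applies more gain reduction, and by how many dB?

A: overshoot 14 dB → output overshoot 1.4 dB → GR 12.6 dB.
B: overshoot 27.6 dB → output overshoot 2.3 dB → GR 25.3 dB.
B reduces 12.7 dB more.

B, by 12.7 dB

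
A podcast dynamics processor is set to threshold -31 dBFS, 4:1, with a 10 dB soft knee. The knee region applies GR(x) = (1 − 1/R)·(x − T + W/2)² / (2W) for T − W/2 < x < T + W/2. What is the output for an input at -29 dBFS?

-30.8375 dBFS

x − T + W/2 = -29 − (-31) + 5 = 7.
GR = (1 − 1/4) × 7² / 20 = 0.75 × 49 / 20 = 1.8375 dB.
Output = -29 − 1.8375 = -30.8375 dBFS.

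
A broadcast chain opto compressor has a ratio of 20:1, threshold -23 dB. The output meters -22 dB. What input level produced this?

-3 dB

Post-compression overshoot = -22 − (-23) = 1 dB.
Input overshoot = R × output overshoot = 20 dB → input = -23 + 20 = -3 dB.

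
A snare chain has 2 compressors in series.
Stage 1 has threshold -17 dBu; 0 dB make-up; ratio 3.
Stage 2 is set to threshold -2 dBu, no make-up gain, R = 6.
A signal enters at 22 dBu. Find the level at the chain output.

Stage 1: overshoot 39 dB → 39/3 = 13 dB → -4 dBu.
Stage 2: below threshold (-4 ≤ -2); passes unchanged; output -4 dBu.

-4 dBu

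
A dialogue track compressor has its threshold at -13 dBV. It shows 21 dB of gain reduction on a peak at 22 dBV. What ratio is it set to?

Input overshoot = 22 − (-13) = 35 dB.
Output overshoot = 35 − 21 = 14 dB.
Ratio = input overshoot / output overshoot = 35 / 14 = 2.5.

2.5:1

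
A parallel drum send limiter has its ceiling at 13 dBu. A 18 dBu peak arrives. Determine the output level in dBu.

13 dBu

The limiter clamps the peak to its 13 dBu ceiling.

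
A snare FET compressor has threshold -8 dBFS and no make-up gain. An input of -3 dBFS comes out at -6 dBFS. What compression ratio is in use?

Input overshoot = -3 − (-8) = 5 dB; output overshoot = -6 − (-8) = 2 dB.
Ratio = 5 / 2 = 2.5.

2.5:1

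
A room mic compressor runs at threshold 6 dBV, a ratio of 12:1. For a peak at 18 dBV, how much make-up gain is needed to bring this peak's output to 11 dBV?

Overshoot 12 dB → 12/12 = 1 dB after compression, so the compressed level is 6 + 1 = 7 dBV.
Make-up = target − compressed = 11 − 7 = 4 dB.

4 dB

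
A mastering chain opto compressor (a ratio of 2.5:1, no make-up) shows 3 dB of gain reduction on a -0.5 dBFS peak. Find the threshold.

Gain reduction = -0.5 − (-3.5) = 3 dB; output overshoot = GR / (R − 1) = 3 / 1.5 = 2 dB.
Threshold = output − output overshoot = -3.5 − 2 = -5.5 dBFS.

-5.5 dBFS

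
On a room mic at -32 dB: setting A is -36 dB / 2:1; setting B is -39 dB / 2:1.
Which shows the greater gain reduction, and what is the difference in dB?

B, by 1.5 dB

A: overshoot 4 dB → output overshoot 2 dB → GR 2 dB.
B: overshoot 7 dB → output overshoot 3.5 dB → GR 3.5 dB.
B reduces 1.5 dB more.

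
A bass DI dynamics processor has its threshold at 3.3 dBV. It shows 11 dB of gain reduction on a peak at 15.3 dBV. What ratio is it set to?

Input overshoot = 15.3 − 3.3 = 12 dB.
Output overshoot = 12 − 11 = 1 dB.
Ratio = input overshoot / output overshoot = 12 / 1 = 12.

12:1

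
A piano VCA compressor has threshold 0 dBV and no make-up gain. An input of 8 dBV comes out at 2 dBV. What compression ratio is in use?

4:1

Input overshoot = 8 − 0 = 8 dB; output overshoot = 2 − 0 = 2 dB.
Ratio = 8 / 2 = 4.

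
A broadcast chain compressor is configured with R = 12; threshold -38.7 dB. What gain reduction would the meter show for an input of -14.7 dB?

22 dB

Overshoot = -14.7 − (-38.7) = 24 dB.
After 12:1 compression the overshoot becomes 24/12 = 2 dB.
Gain reduction = 24 − 2 = 22 dB.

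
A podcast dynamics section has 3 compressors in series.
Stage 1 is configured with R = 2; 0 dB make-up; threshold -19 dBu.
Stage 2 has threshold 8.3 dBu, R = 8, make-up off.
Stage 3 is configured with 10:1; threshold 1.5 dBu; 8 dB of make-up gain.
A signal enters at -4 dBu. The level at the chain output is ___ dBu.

-3.5 dBu

Stage 1: -4 dBu is 15 dB over -19 dBu; at 2:1 that becomes 7.5 dB over, giving -11.5 dBu.
Stage 2: -11.5 dBu is at or below the 8.3 dBu threshold — no compression; output -11.5 dBu.
Stage 3: -11.5 dBu ≤ 1.5 dBu, so stage 3 doesn't engage; make-up brings it to -3.5 dBu.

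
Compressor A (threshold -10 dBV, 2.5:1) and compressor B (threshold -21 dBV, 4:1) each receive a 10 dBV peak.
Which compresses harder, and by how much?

B, by 11.25 dB

A: overshoot 20 dB → output overshoot 8 dB → GR 12 dB.
B: overshoot 31 dB → output overshoot 7.75 dB → GR 23.25 dB.
Difference: 11.25 dB in favour of B.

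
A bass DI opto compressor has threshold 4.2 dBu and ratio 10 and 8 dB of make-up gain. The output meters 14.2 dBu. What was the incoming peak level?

24.2 dBu

Stripping the +8 dB make-up gives 6.2 dBu at the gain stage.
Post-compression overshoot = 6.2 − 4.2 = 2 dB.
Undo the ratio: input overshoot = 2 × 10 = 20 dB, giving input = 24.2 dBu.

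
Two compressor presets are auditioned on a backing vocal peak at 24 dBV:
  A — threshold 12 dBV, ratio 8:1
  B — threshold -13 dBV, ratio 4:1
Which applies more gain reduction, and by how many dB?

A: GR = 12 − 12/8 = 10.5 dB.
B: GR = 37 − 37/4 = 27.75 dB.
Difference: 17.25 dB in favour of B.

B, by 17.25 dB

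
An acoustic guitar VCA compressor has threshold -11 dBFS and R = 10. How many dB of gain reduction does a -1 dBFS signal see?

-1 dBFS exceeds the threshold by 10 dB.
At 10:1, output sits 10/10 = 1 dB above threshold.
GR = overshoot in − overshoot out = 10 − 1 = 9 dB.

9 dB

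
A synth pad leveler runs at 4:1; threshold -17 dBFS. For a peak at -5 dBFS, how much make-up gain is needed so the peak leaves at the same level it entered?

The peak compresses to -17 + 12/4 = -14 dBFS.
To reach -5 dBFS requires -5 − (-14) = 9 dB of make-up.

9 dB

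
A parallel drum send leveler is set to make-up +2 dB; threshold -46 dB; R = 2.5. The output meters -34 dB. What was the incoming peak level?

-21 dB

Remove make-up: -34 − 2 = -36 dB.
The compressed level sits -36 − (-46) = 10 dB over threshold.
Input overshoot = R × output overshoot = 25 dB → input = -46 + 25 = -21 dB.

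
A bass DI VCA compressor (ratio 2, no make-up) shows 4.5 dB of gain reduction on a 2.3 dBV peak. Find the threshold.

-6.7 dBV

Let T be the threshold. Output overshoot = (input overshoot)/R, so -2.2 − T = (2.3 − T)/2.
2·(-2.2 − T) = 2.3 − T → 1·T = -4.4 − 2.3 = -6.7.
T = -6.7/1 = -6.7 dBV.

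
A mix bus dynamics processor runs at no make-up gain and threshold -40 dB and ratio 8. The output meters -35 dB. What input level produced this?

0 dB

The compressed level sits -35 − (-40) = 5 dB over threshold.
Undo the ratio: input overshoot = 5 × 8 = 40 dB, giving input = 0 dB.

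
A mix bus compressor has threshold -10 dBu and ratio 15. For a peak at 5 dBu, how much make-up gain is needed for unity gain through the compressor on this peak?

14 dB

The peak compresses to -10 + 15/15 = -9 dBu.
To reach 5 dBu requires 5 − (-9) = 14 dB of make-up.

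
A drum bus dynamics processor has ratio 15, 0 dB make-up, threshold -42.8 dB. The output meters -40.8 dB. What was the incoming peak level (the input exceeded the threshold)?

-12.8 dB

That's 2 dB above the -42.8 dB threshold.
Input overshoot = R × output overshoot = 30 dB → input = -42.8 + 30 = -12.8 dB.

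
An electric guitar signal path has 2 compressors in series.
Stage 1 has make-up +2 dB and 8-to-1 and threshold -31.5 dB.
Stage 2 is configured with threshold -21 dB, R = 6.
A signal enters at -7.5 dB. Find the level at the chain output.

Stage 1: 24 dB above -31.5 dB, reduced 8:1 to 3 dB above → -28.5 dB; +2 dB make-up → -26.5 dB.
Stage 2: -26.5 dB is at or below the -21 dB threshold — no compression; output -26.5 dB.

-26.5 dB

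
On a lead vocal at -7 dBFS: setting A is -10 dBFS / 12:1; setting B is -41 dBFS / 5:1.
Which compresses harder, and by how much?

B, by 24.45 dB

A: 3 dB over, compressed to 0.25 dB over, so 2.75 dB of GR.
B: 34 dB over, compressed to 6.8 dB over, so 27.2 dB of GR.
Difference: 24.45 dB in favour of B.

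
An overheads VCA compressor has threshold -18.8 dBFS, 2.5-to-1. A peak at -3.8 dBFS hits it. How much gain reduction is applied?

The signal is 15 dB above threshold.
At 2.5:1, output sits 15/2.5 = 6 dB above threshold.
Gain reduction = 15 − 6 = 9 dB.

9 dB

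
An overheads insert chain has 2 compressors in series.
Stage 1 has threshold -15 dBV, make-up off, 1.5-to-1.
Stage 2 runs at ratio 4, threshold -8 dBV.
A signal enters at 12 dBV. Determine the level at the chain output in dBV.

-5.25 dBV

Stage 1: overshoot 27 dB → 27/1.5 = 18 dB → 3 dBV.
Stage 2: 3 dBV is 11 dB over -8 dBV; at 4:1 that becomes 2.75 dB over, giving -5.25 dBV.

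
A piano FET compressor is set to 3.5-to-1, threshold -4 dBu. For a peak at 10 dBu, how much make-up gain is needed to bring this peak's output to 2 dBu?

Without make-up, output = threshold + overshoot/3.5 = -4 + 4 = 0 dBu.
Gap to target: 2 dB.

2 dB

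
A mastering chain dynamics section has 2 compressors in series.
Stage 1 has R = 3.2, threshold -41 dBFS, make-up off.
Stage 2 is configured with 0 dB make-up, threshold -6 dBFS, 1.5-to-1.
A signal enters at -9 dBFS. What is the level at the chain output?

-31 dBFS

Stage 1: -9 dBFS is 32 dB over -41 dBFS; at 3.2:1 that becomes 10 dB over, giving -31 dBFS.
Stage 2: -31 dBFS is at or below the -6 dBFS threshold — no compression; output -31 dBFS.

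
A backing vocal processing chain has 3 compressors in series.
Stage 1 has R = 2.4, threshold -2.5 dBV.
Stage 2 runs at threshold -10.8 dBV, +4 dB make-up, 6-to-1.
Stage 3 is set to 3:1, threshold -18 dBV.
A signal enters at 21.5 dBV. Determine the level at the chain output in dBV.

Stage 1: 24 dB above -2.5 dBV, reduced 2.4:1 to 10 dB above → 7.5 dBV.
Stage 2: overshoot 18.3 dB → 18.3/6 = 3.05 dB → -7.75 dBV; +4 dB make-up → -3.75 dBV.
Stage 3: 14.25 dB above -18 dBV, reduced 3:1 to 4.75 dB above → -13.25 dBV.

-13.25 dBV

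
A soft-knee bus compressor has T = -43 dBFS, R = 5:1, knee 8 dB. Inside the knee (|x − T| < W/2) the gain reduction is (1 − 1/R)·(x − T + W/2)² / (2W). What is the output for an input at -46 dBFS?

x − T + W/2 = -46 − (-43) + 4 = 1.
GR = (1 − 1/5) × 1² / 16 = 0.8 × 1 / 16 = 0.05 dB.
Output = -46 − 0.05 = -46.05 dBFS.

-46.05 dBFS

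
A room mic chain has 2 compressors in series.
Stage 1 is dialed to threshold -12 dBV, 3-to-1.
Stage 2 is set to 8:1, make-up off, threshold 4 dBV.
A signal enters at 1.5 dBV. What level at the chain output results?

-7.5 dBV

Stage 1: overshoot 13.5 dB → 13.5/3 = 4.5 dB → -7.5 dBV.
Stage 2: -7.5 dBV is at or below the 4 dBV threshold — no compression; output -7.5 dBV.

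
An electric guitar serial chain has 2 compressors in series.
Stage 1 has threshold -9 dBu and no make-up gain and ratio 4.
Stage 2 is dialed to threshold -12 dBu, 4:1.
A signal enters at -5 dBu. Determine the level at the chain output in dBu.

Stage 1: 4 dB above -9 dBu, reduced 4:1 to 1 dB above → -8 dBu.
Stage 2: -8 dBu is 4 dB over -12 dBu; at 4:1 that becomes 1 dB over, giving -11 dBu.

-11 dBu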